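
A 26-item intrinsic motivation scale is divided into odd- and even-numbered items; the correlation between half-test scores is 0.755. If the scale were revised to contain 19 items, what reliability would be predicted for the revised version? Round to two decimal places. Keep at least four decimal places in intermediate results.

0.82

Spearman-Brown correction (n = 2): r_full = 2·0.755/(1 + 0.755) = 0.8604
Then adjust to 19 items: n = 19/26 = 0.7308
r_new = n·r_full / (1 + (n − 1)·r_full) = 0.6288 / 0.7684 ≈ 0.8183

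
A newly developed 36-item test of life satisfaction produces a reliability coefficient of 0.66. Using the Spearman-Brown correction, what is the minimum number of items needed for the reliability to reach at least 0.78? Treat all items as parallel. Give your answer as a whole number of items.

Rearranging the Spearman-Brown formula for n,
n = r*(1 − r) / [ r (1 − r*) ]
n = [0.78 × 0.34] / [0.66 × 0.22]
  = 0.2652 / 0.1452 = 1.8264
Items needed = n × 36 = 1.8264 × 36 ≈ 65.75 → round up to 66

66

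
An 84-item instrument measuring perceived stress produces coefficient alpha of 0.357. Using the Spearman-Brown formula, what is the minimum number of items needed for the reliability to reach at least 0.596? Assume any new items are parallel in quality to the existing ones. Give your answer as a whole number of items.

Spearman-Brown solved for the length factor n:
n = r_target (1 − r_old) / [ r_old (1 − r_target) ]
n = 0.596(1 − 0.357) / [0.357(1 − 0.596)]
  = 0.383228 / 0.144228 = 2.6571
2.6571 × 84 = 223.20 → 224 items

224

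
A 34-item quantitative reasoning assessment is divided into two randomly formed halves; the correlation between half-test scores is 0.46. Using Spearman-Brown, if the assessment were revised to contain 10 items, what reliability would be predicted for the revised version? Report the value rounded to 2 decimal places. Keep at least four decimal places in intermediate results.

0.33

First correct the split-half correlation to full-test reliability: r_full = 2 × 0.46 / (1 + 0.46) ≈ 0.6301
Then adjust to 10 items: n = 10/34 = 0.2941
r_new = n·r_full / (1 + (n − 1)·r_full) = 0.1853 / 0.5552 ≈ 0.3338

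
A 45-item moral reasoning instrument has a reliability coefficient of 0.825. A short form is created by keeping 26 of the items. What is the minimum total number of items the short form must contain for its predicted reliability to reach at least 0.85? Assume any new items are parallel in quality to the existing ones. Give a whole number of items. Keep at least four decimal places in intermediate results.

55

Short-form reliability: n = 26/45 = 0.5778; r_26 = n·r/(1+(n−1)r) ≈ 0.7315
Then solve for n' with r_old = 0.7315, r_target = 0.85: n' = 0.85(1 − 0.7315)/[0.7315(1 − 0.85)] = 2.0800
Items = 2.0800 × 26 ≈ 54.08 → 55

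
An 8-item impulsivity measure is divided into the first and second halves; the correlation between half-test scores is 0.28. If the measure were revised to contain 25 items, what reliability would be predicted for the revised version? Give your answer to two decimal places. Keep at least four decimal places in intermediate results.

0.71

Full-test reliability from the split-half r: r_full = 2(0.28)/(1 + 0.28) = 0.4375
Length factor from 8 to 25 items: n = 25/8 = 3.1250
r_new = n·r_full / (1 + (n − 1)·r_full) = 1.3672 / 1.9297 ≈ 0.7085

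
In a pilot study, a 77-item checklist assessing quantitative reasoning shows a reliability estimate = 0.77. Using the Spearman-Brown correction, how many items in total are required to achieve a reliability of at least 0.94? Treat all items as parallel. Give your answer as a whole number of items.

n = 0.94(1 − 0.77) / [0.77(1 − 0.94)]
n = 0.2162 / 0.0462 ≈ 4.6797
Items needed = n × 77 = 4.6797 × 77 ≈ 360.34 → round up to 361

361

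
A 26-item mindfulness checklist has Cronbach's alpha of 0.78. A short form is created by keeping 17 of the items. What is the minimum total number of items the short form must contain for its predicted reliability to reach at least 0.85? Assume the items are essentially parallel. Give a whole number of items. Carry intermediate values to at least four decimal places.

Short-form reliability: n = 17/26 = 0.6538; r_17 = n·r/(1+(n−1)r) ≈ 0.6986
Then solve for n' with r_old = 0.6986, r_target = 0.85: n' = 0.85(1 − 0.6986)/[0.6986(1 − 0.85)] = 2.4448
Items = 2.4448 × 17 ≈ 41.56 → 42

42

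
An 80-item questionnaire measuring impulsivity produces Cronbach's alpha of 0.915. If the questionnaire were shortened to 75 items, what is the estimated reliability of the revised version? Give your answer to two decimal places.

The new length is 75/80 = 0.9375 times the old.
r_new = 0.9375·0.915 / [1 + (0.9375 − 1)·0.915]
     = 0.8578 / 0.9428 = 0.9098

0.91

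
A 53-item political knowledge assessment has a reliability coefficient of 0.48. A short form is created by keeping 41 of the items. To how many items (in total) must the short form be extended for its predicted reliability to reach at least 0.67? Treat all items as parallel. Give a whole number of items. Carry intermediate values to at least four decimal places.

Short-form reliability: n = 41/53 = 0.7736; r_41 = n·r/(1+(n−1)r) ≈ 0.4166
Then solve for n' with r_old = 0.4166, r_target = 0.67: n' = 0.67(1 − 0.4166)/[0.4166(1 − 0.67)] = 2.8432
Total items = 2.8432 × 41 = 116.57, rounded up to 117.

117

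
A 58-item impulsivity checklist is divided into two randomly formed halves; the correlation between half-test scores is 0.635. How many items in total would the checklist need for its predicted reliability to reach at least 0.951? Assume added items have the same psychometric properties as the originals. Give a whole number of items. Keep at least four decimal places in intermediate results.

r_full = 2(0.635)/(1 + 0.635) = 0.7768
Solve Spearman-Brown for n: n = 0.951(1 − 0.7768) / [0.7768(1 − 0.951)] = 5.5766
Items = 5.5766 × 58 ≈ 323.44 → 324

324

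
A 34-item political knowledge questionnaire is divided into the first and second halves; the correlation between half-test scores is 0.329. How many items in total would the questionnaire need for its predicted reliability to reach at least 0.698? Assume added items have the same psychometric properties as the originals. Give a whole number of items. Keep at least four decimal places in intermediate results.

Corrected full-test reliability: r_full = 2 × 0.329 / (1 + 0.329) ≈ 0.4951
Solve Spearman-Brown for n: n = 0.698(1 − 0.4951) / [0.4951(1 − 0.698)] = 2.3570
Required items = 2.3570 × 34 = 80.14, so 81 items.

81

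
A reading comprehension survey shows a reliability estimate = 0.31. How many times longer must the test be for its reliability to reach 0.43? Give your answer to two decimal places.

n = 0.43 × (1 − 0.31) / [ 0.31 × (1 − 0.43) ]
n = 0.2967 / 0.1767 ≈ 1.6791

1.68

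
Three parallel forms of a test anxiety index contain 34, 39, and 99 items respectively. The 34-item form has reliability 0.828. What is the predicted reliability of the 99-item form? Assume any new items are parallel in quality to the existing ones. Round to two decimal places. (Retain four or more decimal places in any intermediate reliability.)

The 39-item form is not needed; work directly from the 34-item form with n = 99/34 = 2.9118.
r_{99} = n·r / (1 + (n − 1)·r) = 2.4110 / 2.5830 ≈ 0.9334

0.93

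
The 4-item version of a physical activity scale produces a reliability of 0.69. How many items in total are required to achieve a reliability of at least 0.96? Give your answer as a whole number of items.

Invert Spearman-Brown to solve for n:
n = r_target (1 − r_old) / [ r_old (1 − r_target) ]
n = 0.96 × (1 − 0.69) / [ 0.69 × (1 − 0.96) ]
n = 0.2976 / 0.0276 ≈ 10.7826
Items needed = n × 4 = 10.7826 × 4 ≈ 43.13 → round up to 44

44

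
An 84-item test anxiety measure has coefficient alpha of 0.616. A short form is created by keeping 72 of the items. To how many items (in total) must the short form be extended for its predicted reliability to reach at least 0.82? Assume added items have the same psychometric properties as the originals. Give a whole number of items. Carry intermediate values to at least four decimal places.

239

First, r for the 72-item form: n = 72/84 = 0.8571, so r_72 = 0.8571·0.616/(1 + (0.8571 − 1)·0.616) = 0.5789
Length factor from the short form to reach 0.82: n' = 0.82(1 − 0.5789) / [0.5789(1 − 0.82)] ≈ 3.3138
Items = 3.3138 × 72 ≈ 238.59 → 239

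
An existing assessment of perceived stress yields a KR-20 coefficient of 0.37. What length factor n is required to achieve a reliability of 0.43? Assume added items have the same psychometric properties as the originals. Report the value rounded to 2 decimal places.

n = 0.43(1 − 0.37) / [0.37(1 − 0.43)]
n = 0.2709 / 0.2109 ≈ 1.2845

1.28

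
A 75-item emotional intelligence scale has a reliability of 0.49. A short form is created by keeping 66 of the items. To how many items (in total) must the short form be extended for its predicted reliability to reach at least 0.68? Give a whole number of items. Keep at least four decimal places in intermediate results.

166

Short-form reliability: n = 66/75 = 0.8800; r_66 = n·r/(1+(n−1)r) ≈ 0.4581
Then solve for n' with r_old = 0.4581, r_target = 0.68: n' = 0.68(1 − 0.4581)/[0.4581(1 − 0.68)] = 2.5137
Items = 2.5137 × 66 ≈ 165.90 → 166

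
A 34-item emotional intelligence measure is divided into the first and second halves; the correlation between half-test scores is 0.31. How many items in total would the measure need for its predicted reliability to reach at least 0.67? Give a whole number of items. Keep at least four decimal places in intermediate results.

77

r_full = 2(0.31)/(1 + 0.31) = 0.4733
n = r_tgt(1 − r_full) / [r_full(1 − r_tgt)] = 0.67 × 0.5267 / (0.4733 × 0.33) ≈ 2.2594
Required items = 2.2594 × 34 = 76.82, so 77 items.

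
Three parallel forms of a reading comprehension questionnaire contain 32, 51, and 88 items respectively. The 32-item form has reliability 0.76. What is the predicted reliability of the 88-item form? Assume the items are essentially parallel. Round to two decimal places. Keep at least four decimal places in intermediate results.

0.90

The 51-item form is not needed; work directly from the 32-item form with n = 88/32 = 2.7500.
r_{88} = n·r / (1 + (n − 1)·r) = 2.0900 / 2.3300 ≈ 0.8970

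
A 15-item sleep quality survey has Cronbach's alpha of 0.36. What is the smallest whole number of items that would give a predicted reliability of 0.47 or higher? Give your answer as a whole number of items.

n = 0.47 × (1 − 0.36) / [ 0.36 × (1 − 0.47) ]
n = 0.3008 / 0.1908 ≈ 1.5765
Items needed = n × 15 = 1.5765 × 15 ≈ 23.65 → round up to 24

24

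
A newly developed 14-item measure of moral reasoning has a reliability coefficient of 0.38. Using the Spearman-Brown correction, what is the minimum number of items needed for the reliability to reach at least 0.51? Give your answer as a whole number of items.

24

Spearman-Brown solved for the length factor n:
n = r_target (1 − r_old) / [ r_old (1 − r_target) ]
n = 0.51(1 − 0.38) / [0.38(1 − 0.51)]
n = 0.3162 / 0.1862 ≈ 1.6982
So the test needs 1.6982 × 14 ≈ 23.77 items; rounding up, 24.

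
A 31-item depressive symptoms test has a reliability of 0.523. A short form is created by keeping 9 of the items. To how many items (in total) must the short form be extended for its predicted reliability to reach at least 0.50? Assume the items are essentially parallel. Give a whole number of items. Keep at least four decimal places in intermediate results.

29

Short-form reliability: n = 9/31 = 0.2903; r_9 = n·r/(1+(n−1)r) ≈ 0.2414
Then solve for n' with r_old = 0.2414, r_target = 0.50: n' = 0.50(1 − 0.2414)/[0.2414(1 − 0.50)] = 3.1425
Total items = 3.1425 × 9 = 28.28, rounded up to 29.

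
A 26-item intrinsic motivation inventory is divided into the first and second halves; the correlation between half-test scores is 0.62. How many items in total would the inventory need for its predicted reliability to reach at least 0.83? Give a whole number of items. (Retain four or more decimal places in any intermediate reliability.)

Corrected full-test reliability: r_full = 2 × 0.62 / (1 + 0.62) ≈ 0.7654
n = r_tgt(1 − r_full) / [r_full(1 − r_tgt)] = 0.83 × 0.2346 / (0.7654 × 0.17) ≈ 1.4965
Required items = 1.4965 × 26 = 38.91, so 39 items.

39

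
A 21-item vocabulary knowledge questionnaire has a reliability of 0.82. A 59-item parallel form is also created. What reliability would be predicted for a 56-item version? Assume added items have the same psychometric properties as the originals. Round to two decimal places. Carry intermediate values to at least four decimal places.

0.92

The 59-item form is not needed; work directly from the 21-item form with n = 56/21 = 2.6667.
r_{56} = n·r / (1 + (n − 1)·r) = 2.1867 / 2.3667 ≈ 0.9239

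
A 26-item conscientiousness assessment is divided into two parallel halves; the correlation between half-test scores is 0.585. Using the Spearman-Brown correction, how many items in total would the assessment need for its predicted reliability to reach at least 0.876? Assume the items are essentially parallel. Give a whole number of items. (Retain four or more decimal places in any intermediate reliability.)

Corrected full-test reliability: r_full = 2 × 0.585 / (1 + 0.585) ≈ 0.7382
n = r_tgt(1 − r_full) / [r_full(1 − r_tgt)] = 0.876 × 0.2618 / (0.7382 × 0.124) ≈ 2.5054
Items = 2.5054 × 26 ≈ 65.14 → 66

66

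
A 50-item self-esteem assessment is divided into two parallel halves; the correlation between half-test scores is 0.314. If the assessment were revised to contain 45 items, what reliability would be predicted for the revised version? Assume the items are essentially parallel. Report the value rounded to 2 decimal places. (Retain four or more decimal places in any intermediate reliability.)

0.45

Spearman-Brown correction (n = 2): r_full = 2·0.314/(1 + 0.314) = 0.4779
Then adjust to 45 items: n = 45/50 = 0.9000
r_new = n·r_full / (1 + (n − 1)·r_full) = 0.4301 / 0.9522 ≈ 0.4517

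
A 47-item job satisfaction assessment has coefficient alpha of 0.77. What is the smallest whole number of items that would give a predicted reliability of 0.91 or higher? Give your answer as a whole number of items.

142

n = 0.91(1 − 0.77) / [0.77(1 − 0.91)]
n = 0.2093 / 0.0693 ≈ 3.0202
3.0202 × 47 = 141.95 → 142 items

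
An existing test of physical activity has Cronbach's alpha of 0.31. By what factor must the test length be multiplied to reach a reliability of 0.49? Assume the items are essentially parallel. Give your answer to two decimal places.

Invert Spearman-Brown to solve for n:
n = r*(1 − r) / [ r (1 − r*) ]
n = [0.49 × 0.69] / [0.31 × 0.51]
  = 0.3381 / 0.1581 = 2.1385

2.14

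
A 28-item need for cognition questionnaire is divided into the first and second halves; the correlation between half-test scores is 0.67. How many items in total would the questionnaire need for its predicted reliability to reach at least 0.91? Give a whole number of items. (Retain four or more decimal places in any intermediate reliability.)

r_full = 2(0.67)/(1 + 0.67) = 0.8024
Solve Spearman-Brown for n: n = 0.91(1 − 0.8024) / [0.8024(1 − 0.91)] = 2.4900
Items = 2.4900 × 28 ≈ 69.72 → 70

70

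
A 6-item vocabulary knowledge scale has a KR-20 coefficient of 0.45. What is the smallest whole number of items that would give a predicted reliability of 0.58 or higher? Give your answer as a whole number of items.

11

n = 0.58(1 − 0.45) / [0.45(1 − 0.58)]
  = 0.3190 / 0.1890 = 1.6878
So the test needs 1.6878 × 6 ≈ 10.13 items; rounding up, 11.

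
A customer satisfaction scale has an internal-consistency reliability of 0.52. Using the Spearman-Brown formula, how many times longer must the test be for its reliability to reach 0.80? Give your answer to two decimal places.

n = 0.80 × (1 − 0.52) / [ 0.52 × (1 − 0.80) ]
  = 0.3840 / 0.1040 = 3.6923

3.69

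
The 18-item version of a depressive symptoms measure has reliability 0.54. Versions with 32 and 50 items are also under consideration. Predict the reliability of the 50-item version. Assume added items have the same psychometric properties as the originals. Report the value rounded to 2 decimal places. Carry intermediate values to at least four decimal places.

The 32-item form is not needed; work directly from the 18-item form with n = 50/18 = 2.7778.
r_{50} = n·r / (1 + (n − 1)·r) = 1.5000 / 1.9600 ≈ 0.7653

0.77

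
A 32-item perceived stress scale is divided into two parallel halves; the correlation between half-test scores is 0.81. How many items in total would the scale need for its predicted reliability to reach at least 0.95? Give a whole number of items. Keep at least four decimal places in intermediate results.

r_full = 2(0.81)/(1 + 0.81) = 0.8950
Solve Spearman-Brown for n: n = 0.95(1 − 0.8950) / [0.8950(1 − 0.95)] = 2.2291
Items = 2.2291 × 32 ≈ 71.33 → 72

72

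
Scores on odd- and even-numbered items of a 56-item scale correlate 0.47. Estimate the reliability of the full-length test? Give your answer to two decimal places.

0.64

The full test is twice the length of either half (n = 2).
r_full = 2(0.47) / (1 + 0.47)
r_full = 0.9400 / 1.4700 ≈ 0.6395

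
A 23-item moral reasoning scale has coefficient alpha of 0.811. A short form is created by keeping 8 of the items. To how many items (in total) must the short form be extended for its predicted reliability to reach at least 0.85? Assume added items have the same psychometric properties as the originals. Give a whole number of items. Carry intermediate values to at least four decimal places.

First, r for the 8-item form: n = 8/23 = 0.3478, so r_8 = 0.3478·0.811/(1 + (0.3478 − 1)·0.811) = 0.5988
Then solve for n' with r_old = 0.5988, r_target = 0.85: n' = 0.85(1 − 0.5988)/[0.5988(1 − 0.85)] = 3.7967
Total items = 3.7967 × 8 = 30.37, rounded up to 31.

31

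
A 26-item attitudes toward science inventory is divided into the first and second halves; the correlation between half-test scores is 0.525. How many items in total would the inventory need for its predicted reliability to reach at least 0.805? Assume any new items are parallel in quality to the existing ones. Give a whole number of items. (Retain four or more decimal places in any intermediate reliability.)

Corrected full-test reliability: r_full = 2 × 0.525 / (1 + 0.525) ≈ 0.6885
n = r_tgt(1 − r_full) / [r_full(1 − r_tgt)] = 0.805 × 0.3115 / (0.6885 × 0.195) ≈ 1.8677
Required items = 1.8677 × 26 = 48.56, so 49 items.

49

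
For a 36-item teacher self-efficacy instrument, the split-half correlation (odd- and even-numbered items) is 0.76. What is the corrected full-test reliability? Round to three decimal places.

The full test is twice the length of either half (n = 2).
r_full = 2(0.76) / (1 + 0.76)
       = 1.5200 / 1.7600 = 0.8636

0.864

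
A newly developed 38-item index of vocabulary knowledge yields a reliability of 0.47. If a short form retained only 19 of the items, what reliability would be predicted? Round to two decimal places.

The new length is 19/38 = 0.5 times the old.
Spearman-Brown: r_new = n·r / (1 + (n − 1)·r)
r_new = 0.5·0.47 / [1 + (0.5 − 1)·0.47]
r_new = 0.2350 / 0.7650 ≈ 0.3072

0.31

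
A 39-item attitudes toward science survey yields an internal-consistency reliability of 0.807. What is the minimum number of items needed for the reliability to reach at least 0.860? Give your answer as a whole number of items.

Invert Spearman-Brown to solve for n:
n = r_target (1 − r_old) / [ r_old (1 − r_target) ]
n = [0.860 × 0.193] / [0.807 × 0.140]
  = 0.165980 / 0.112980 = 1.4691
Items needed = n × 39 = 1.4691 × 39 ≈ 57.29 → round up to 58

58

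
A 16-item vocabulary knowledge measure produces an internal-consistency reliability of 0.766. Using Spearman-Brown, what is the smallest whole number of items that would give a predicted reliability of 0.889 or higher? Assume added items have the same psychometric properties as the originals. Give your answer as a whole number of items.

Rearranging the Spearman-Brown formula for n,
n = r*(1 − r) / [ r (1 − r*) ]
n = 0.889(1 − 0.766) / [0.766(1 − 0.889)]
  = 0.208026 / 0.085026 = 2.4466
So the test needs 2.4466 × 16 ≈ 39.15 items; rounding up, 40.

40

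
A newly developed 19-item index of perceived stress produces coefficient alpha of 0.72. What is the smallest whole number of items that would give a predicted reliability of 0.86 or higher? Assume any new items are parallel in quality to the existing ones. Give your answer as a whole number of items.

Rearranging the Spearman-Brown formula for n,
n = r*(1 − r) / [ r (1 − r*) ]
n = 0.86(1 − 0.72) / [0.72(1 − 0.86)]
  = 0.2408 / 0.1008 = 2.3889
2.3889 × 19 = 45.39 → 46 items

46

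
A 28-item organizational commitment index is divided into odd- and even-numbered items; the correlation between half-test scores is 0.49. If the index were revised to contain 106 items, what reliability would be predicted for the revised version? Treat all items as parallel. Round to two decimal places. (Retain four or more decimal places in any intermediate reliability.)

Spearman-Brown correction (n = 2): r_full = 2·0.49/(1 + 0.49) = 0.6577
Length factor from 28 to 106 items: n = 106/28 = 3.7857
r_new = n·r_full / (1 + (n − 1)·r_full) = 2.4899 / 2.8322 ≈ 0.8791

0.88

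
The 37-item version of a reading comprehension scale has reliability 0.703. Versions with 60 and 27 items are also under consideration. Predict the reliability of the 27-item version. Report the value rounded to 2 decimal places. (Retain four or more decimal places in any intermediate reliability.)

The 60-item form is not needed; work directly from the 37-item form with n = 27/37 = 0.7297.
r_{27} = n·r / (1 + (n − 1)·r) = 0.5130 / 0.8100 ≈ 0.6333

0.63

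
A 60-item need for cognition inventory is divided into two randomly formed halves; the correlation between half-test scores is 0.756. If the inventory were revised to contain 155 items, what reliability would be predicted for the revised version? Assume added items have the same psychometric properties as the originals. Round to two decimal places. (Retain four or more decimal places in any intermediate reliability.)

0.94

Spearman-Brown correction (n = 2): r_full = 2·0.756/(1 + 0.756) = 0.8610
Then adjust to 155 items: n = 155/60 = 2.5833
r_new = n·r_full / (1 + (n − 1)·r_full) = 2.2242 / 2.3632 ≈ 0.9412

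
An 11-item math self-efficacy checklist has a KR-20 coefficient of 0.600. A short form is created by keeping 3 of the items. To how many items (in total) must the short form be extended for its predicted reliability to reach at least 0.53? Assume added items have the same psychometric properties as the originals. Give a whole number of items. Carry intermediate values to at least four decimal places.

Short-form reliability: n = 3/11 = 0.2727; r_3 = n·r/(1+(n−1)r) ≈ 0.2903
Then solve for n' with r_old = 0.2903, r_target = 0.53: n' = 0.53(1 − 0.2903)/[0.2903(1 − 0.53)] = 2.7568
Items = 2.7568 × 3 ≈ 8.27 → 9

9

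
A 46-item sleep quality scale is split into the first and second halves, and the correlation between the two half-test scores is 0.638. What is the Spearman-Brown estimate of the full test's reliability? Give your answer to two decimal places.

r_full = 2(0.638) / (1 + 0.638)
r_full = 1.2760 / 1.6380 ≈ 0.7790

0.78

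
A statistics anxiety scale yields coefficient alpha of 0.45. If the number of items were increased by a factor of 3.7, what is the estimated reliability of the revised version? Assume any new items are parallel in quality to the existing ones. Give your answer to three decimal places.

r_new = 3.7·0.45 / [1 + (3.7 − 1)·0.45]
r_new = 1.6650 / 2.2150 ≈ 0.7517

0.752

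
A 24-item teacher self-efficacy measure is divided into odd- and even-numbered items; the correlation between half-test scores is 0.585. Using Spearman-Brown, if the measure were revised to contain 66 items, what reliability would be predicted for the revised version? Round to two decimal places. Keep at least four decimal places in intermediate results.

0.89

Spearman-Brown correction (n = 2): r_full = 2·0.585/(1 + 0.585) = 0.7382
Length factor from 24 to 66 items: n = 66/24 = 2.7500
r_new = n·r_full / (1 + (n − 1)·r_full) = 2.0301 / 2.2919 ≈ 0.8858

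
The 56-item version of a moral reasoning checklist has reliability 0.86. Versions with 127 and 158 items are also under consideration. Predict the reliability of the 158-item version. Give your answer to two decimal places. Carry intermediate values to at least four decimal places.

0.95

The 127-item form is not needed; work directly from the 56-item form with n = 158/56 = 2.8214.
r_{158} = n·r / (1 + (n − 1)·r) = 2.4264 / 2.5664 ≈ 0.9454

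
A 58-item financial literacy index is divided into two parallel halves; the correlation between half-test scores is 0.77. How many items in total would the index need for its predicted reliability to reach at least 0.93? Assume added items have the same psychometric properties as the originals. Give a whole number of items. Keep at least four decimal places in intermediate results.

116

Corrected full-test reliability: r_full = 2 × 0.77 / (1 + 0.77) ≈ 0.8701
Solve Spearman-Brown for n: n = 0.93(1 − 0.8701) / [0.8701(1 − 0.93)] = 1.9835
Items = 1.9835 × 58 ≈ 115.04 → 116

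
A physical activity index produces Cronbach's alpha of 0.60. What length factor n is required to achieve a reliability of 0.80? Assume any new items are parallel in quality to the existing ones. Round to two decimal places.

n = [0.80 × 0.40] / [0.60 × 0.20]
n = 0.3200 / 0.1200 ≈ 2.6667

2.67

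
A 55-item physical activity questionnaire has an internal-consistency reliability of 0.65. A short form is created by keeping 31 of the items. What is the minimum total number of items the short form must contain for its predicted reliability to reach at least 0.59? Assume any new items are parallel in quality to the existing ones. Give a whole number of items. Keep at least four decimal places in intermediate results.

43

Short-form reliability: n = 31/55 = 0.5636; r_31 = n·r/(1+(n−1)r) ≈ 0.5114
Length factor from the short form to reach 0.59: n' = 0.59(1 − 0.5114) / [0.5114(1 − 0.59)] ≈ 1.3749
Items = 1.3749 × 31 ≈ 42.62 → 43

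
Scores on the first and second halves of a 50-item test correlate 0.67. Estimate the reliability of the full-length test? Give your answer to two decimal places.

r_full = 2r_hh / (1 + r_hh) = 2 × 0.67 / (1 + 0.67)
r_full = 1.3400 / 1.6700 ≈ 0.8024

0.80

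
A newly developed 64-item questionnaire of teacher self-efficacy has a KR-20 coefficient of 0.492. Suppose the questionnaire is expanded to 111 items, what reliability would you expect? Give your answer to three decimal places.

The new length is 111/64 = 1.7344 times the old.
By Spearman-Brown, r_new = n r / (1 + (n − 1) r).
r_new = 1.7344·0.492 / [1 + (1.7344 − 1)·0.492]
     = 0.8533 / 1.3613 = 0.6268

0.627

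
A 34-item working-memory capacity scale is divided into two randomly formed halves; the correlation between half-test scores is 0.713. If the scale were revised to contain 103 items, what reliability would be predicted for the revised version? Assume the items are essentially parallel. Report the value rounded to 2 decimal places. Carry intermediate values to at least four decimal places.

First correct the split-half correlation to full-test reliability: r_full = 2 × 0.713 / (1 + 0.713) ≈ 0.8325
Then adjust to 103 items: n = 103/34 = 3.0294
r_new = n·r_full / (1 + (n − 1)·r_full) = 2.5220 / 2.6895 ≈ 0.9377

0.94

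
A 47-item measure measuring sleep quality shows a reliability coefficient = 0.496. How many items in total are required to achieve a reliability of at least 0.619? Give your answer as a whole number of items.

n = 0.619 × (1 − 0.496) / [ 0.496 × (1 − 0.619) ]
  = 0.311976 / 0.188976 = 1.6509
Items needed = n × 47 = 1.6509 × 47 ≈ 77.59 → round up to 78

78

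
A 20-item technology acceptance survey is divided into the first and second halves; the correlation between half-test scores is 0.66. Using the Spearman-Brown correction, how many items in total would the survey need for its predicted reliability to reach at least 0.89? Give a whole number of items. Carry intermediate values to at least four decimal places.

42

Corrected full-test reliability: r_full = 2 × 0.66 / (1 + 0.66) ≈ 0.7952
Solve Spearman-Brown for n: n = 0.89(1 − 0.7952) / [0.7952(1 − 0.89)] = 2.0838
Required items = 2.0838 × 20 = 41.68, so 42 items.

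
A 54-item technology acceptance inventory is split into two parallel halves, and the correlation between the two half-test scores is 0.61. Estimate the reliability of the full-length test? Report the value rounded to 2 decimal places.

0.76

Each half is half the length of the full test, so the full test is n = 2 times a half.
r_full = 2r_hh / (1 + r_hh) = 2 × 0.61 / (1 + 0.61)
r_full = 1.2200 / 1.6100 ≈ 0.7578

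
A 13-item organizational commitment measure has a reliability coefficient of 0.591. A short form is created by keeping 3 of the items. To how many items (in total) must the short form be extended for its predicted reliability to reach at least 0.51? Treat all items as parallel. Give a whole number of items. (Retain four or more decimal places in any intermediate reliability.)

10

First, r for the 3-item form: n = 3/13 = 0.2308, so r_3 = 0.2308·0.591/(1 + (0.2308 − 1)·0.591) = 0.2501
Then solve for n' with r_old = 0.2501, r_target = 0.51: n' = 0.51(1 − 0.2501)/[0.2501(1 − 0.51)] = 3.1208
Total items = 3.1208 × 3 = 9.36, rounded up to 10.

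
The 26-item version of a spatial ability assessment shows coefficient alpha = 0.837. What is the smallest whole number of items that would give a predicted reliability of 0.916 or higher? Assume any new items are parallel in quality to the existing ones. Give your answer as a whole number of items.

56

Invert Spearman-Brown to solve for n:
n = r*(1 − r) / [ r (1 − r*) ]
n = 0.916(1 − 0.837) / [0.837(1 − 0.916)]
n = 0.149308 / 0.070308 ≈ 2.1236
So the test needs 2.1236 × 26 ≈ 55.21 items; rounding up, 56.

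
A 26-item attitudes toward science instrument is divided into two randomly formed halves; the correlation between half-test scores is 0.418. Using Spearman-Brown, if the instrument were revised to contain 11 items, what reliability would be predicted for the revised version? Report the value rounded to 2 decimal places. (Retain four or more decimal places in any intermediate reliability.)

Full-test reliability from the split-half r: r_full = 2(0.418)/(1 + 0.418) = 0.5896
Then adjust to 11 items: n = 11/26 = 0.4231
r_new = n·r_full / (1 + (n − 1)·r_full) = 0.2495 / 0.6599 ≈ 0.3781

0.38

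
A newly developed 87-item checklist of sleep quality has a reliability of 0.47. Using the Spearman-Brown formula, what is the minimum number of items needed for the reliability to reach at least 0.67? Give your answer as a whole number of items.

200

Rearranging the Spearman-Brown formula for n,
n = r*(1 − r) / [ r (1 − r*) ]
n = [0.67 × 0.53] / [0.47 × 0.33]
n = 0.3551 / 0.1551 ≈ 2.2895
2.2895 × 87 = 199.19 → 200 items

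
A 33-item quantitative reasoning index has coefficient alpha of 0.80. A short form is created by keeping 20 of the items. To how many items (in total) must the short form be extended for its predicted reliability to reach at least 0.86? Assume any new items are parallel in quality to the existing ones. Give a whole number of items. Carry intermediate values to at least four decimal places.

First, r for the 20-item form: n = 20/33 = 0.6061, so r_20 = 0.6061·0.80/(1 + (0.6061 − 1)·0.80) = 0.7080
Then solve for n' with r_old = 0.7080, r_target = 0.86: n' = 0.86(1 − 0.7080)/[0.7080(1 − 0.86)] = 2.5335
Items = 2.5335 × 20 ≈ 50.67 → 51

51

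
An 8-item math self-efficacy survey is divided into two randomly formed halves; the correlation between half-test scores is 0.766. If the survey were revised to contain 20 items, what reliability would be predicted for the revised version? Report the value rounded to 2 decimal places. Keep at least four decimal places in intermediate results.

0.94

Spearman-Brown correction (n = 2): r_full = 2·0.766/(1 + 0.766) = 0.8675
Length factor from 8 to 20 items: n = 20/8 = 2.5000
r_new = n·r_full / (1 + (n − 1)·r_full) = 2.1688 / 2.3013 ≈ 0.9424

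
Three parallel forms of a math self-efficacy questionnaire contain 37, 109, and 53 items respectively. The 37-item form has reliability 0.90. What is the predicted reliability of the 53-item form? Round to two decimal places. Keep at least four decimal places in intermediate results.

The 109-item form is not needed; work directly from the 37-item form with n = 53/37 = 1.4324.
r_{53} = n·r / (1 + (n − 1)·r) = 1.2892 / 1.3892 ≈ 0.9280

0.93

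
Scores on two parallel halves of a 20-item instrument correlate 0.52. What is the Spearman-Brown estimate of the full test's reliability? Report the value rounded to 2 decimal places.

r_full = 2(0.52) / (1 + 0.52)
r_full = 1.0400 / 1.5200 ≈ 0.6842

0.68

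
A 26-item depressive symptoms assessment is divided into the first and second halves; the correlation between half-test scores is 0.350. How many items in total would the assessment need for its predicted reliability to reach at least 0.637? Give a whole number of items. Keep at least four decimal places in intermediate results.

43

Corrected full-test reliability: r_full = 2 × 0.350 / (1 + 0.350) ≈ 0.5185
n = r_tgt(1 − r_full) / [r_full(1 − r_tgt)] = 0.637 × 0.4815 / (0.5185 × 0.363) ≈ 1.6296
Required items = 1.6296 × 26 = 42.37, so 43 items.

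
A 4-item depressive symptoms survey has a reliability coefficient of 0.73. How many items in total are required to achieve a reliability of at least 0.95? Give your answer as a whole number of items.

29

Rearranging the Spearman-Brown formula for n,
n = r_target (1 − r_old) / [ r_old (1 − r_target) ]
n = [0.95 × 0.27] / [0.73 × 0.05]
  = 0.2565 / 0.0365 = 7.0274
7.0274 × 4 = 28.11 → 29 items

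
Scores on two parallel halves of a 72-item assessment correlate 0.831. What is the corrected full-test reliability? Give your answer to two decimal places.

The full test is twice the length of either half (n = 2).
r_full = 2(0.831) / (1 + 0.831)
r_full = 1.6620 / 1.8310 ≈ 0.9077

0.91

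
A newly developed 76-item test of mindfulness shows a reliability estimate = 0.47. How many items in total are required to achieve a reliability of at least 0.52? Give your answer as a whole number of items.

n = 0.52 × (1 − 0.47) / [ 0.47 × (1 − 0.52) ]
n = 0.2756 / 0.2256 ≈ 1.2216
So the test needs 1.2216 × 76 ≈ 92.84 items; rounding up, 93.

93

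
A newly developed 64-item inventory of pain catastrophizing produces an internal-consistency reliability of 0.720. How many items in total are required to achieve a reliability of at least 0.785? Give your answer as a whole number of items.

91

n = 0.785 × (1 − 0.720) / [ 0.720 × (1 − 0.785) ]
  = 0.219800 / 0.154800 = 1.4199
Items needed = n × 64 = 1.4199 × 64 ≈ 90.87 → round up to 91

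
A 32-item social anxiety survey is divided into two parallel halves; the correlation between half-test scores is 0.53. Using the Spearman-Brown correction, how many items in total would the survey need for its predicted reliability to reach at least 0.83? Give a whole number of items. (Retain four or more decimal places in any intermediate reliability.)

Corrected full-test reliability: r_full = 2 × 0.53 / (1 + 0.53) ≈ 0.6928
n = r_tgt(1 − r_full) / [r_full(1 − r_tgt)] = 0.83 × 0.3072 / (0.6928 × 0.17) ≈ 2.1649
Items = 2.1649 × 32 ≈ 69.28 → 70

70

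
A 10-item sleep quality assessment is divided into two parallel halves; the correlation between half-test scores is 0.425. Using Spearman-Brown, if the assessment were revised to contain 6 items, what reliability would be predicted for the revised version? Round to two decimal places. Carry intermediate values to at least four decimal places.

Spearman-Brown correction (n = 2): r_full = 2·0.425/(1 + 0.425) = 0.5965
Then adjust to 6 items: n = 6/10 = 0.6000
r_new = n·r_full / (1 + (n − 1)·r_full) = 0.3579 / 0.7614 ≈ 0.4701

0.47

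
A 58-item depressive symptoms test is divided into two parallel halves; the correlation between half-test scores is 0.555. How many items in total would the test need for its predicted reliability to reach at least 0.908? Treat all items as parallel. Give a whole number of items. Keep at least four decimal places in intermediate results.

r_full = 2(0.555)/(1 + 0.555) = 0.7138
n = r_tgt(1 − r_full) / [r_full(1 − r_tgt)] = 0.908 × 0.2862 / (0.7138 × 0.092) ≈ 3.9572
Required items = 3.9572 × 58 = 229.52, so 230 items.

230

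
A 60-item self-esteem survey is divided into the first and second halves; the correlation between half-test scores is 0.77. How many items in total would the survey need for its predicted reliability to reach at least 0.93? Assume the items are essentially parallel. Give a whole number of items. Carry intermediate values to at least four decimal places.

r_full = 2(0.77)/(1 + 0.77) = 0.8701
n = r_tgt(1 − r_full) / [r_full(1 − r_tgt)] = 0.93 × 0.1299 / (0.8701 × 0.07) ≈ 1.9835
Items = 1.9835 × 60 ≈ 119.01 → 120

120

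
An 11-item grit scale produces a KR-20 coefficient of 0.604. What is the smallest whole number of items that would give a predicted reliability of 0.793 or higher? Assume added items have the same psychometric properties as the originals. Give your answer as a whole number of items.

n = 0.793(1 − 0.604) / [0.604(1 − 0.793)]
n = 0.314028 / 0.125028 ≈ 2.5117
2.5117 × 11 = 27.63 → 28 items

28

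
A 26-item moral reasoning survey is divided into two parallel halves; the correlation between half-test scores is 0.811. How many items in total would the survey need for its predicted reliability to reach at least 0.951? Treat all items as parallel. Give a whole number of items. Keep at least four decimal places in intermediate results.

59

r_full = 2(0.811)/(1 + 0.811) = 0.8956
Solve Spearman-Brown for n: n = 0.951(1 − 0.8956) / [0.8956(1 − 0.951)] = 2.2624
Items = 2.2624 × 26 ≈ 58.82 → 59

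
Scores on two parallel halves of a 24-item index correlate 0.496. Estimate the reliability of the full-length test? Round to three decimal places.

The full test is twice the length of either half (n = 2).
r_full = 2(0.496) / (1 + 0.496)
       = 0.9920 / 1.4960 = 0.6631

0.663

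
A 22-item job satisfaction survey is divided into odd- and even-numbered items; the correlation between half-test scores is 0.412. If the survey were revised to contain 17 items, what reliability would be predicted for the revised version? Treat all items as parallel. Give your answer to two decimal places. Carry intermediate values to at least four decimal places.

0.52

Spearman-Brown correction (n = 2): r_full = 2·0.412/(1 + 0.412) = 0.5836
Then adjust to 17 items: n = 17/22 = 0.7727
r_new = n·r_full / (1 + (n − 1)·r_full) = 0.4509 / 0.8673 ≈ 0.5199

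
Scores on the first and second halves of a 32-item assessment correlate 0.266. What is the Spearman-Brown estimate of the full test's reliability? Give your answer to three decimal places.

0.420

Each half is half the length of the full test, so the full test is n = 2 times a half.
r_full = 2(0.266) / (1 + 0.266)
       = 0.5320 / 1.2660 = 0.4202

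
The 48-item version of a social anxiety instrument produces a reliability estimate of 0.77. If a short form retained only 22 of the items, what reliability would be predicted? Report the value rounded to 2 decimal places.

0.61

Length ratio n = 22/48 = 0.4583
r_new = 0.4583·0.77 / [1 + (0.4583 − 1)·0.77]
r_new = 0.3529 / 0.5829 ≈ 0.6054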